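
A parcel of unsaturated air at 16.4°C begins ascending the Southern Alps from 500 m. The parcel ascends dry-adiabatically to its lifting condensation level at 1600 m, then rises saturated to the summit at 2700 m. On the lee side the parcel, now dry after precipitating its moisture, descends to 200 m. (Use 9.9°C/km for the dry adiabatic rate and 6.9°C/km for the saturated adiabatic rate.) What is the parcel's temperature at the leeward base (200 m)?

500–1600 m, dry: Δz = 1.1 km ⇒ ΔT = -10.89°C; T = 5.51°C
1600–2700 m, saturated: Δz = 1.1 km ⇒ ΔT = -7.59°C; T = -2.08°C
2700–200 m, dry descent: Δz = 2.5 km ⇒ ΔT = +24.75°C; T = 22.67°C

22.67°C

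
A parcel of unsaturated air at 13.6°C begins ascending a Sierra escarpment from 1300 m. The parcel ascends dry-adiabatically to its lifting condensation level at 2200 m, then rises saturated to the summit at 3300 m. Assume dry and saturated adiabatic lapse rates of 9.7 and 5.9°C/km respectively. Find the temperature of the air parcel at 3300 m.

-1.62°C

1300 → 2200 m (dry, 9.7°C/km): ΔT = -9.7 × 0.9 = -8.73°C → T = 4.87°C
2200 → 3300 m (saturated, 5.9°C/km): ΔT = -5.9 × 1.1 = -6.49°C → T = -1.62°C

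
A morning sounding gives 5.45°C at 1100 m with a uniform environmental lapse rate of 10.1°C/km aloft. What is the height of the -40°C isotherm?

5600 m

Height above start = (5.45 − (-40)) / 10.1 = 4.5 km
Altitude = 1100 m + 4500 m = 5600 m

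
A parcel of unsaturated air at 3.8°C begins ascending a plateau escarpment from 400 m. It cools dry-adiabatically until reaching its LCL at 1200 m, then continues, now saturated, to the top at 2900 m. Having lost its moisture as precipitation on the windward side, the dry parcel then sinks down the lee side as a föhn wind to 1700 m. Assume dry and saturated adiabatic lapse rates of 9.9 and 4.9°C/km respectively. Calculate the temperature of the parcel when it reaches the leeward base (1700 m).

-0.57°C

Dry to 1200 m: -9.9 × 0.8 km = -7.92°C, so T = -4.12°C.
Saturated to 2900 m: -4.9 × 1.7 km = -8.33°C, so T = -12.45°C.
Dry descent to 1700 m: +9.9 × 1.2 km = +11.88°C, so T = -0.57°C.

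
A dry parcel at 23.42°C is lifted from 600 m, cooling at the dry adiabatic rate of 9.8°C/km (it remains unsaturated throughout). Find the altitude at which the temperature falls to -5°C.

Height above start = (23.42 − (-5)) / 9.8 = 2.9 km
Altitude = 600 m + 2900 m = 3500 m

3500 m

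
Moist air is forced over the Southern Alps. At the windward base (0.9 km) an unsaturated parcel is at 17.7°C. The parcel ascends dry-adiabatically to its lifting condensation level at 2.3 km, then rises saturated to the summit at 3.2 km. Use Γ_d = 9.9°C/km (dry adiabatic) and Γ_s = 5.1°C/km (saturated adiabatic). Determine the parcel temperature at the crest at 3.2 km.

-0.75°C

900–2300 m, dry: Δz = 1.4 km ⇒ ΔT = -13.86°C; T = 3.84°C
2300–3200 m, saturated: Δz = 0.9 km ⇒ ΔT = -4.59°C; T = -0.75°C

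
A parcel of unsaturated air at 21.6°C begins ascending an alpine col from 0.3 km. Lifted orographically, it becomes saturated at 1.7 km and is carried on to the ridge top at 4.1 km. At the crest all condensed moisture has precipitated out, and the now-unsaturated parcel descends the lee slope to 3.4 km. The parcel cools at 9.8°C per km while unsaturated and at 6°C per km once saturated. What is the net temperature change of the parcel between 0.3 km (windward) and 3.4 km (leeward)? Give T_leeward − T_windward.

From 300 m to 1700 m (dry): cools by 9.8 × 1.4 = 13.72°C, giving 7.88°C.
From 1700 m to 4100 m (saturated): cools by 6 × 2.4 = 14.4°C, giving -6.52°C.
From 4100 m to 3400 m (dry descent): warms by 9.8 × 0.7 = 6.86°C, giving 0.34°C.
Net change vs windward start: 0.34 − 21.6 = -21.26°C

-21.26°C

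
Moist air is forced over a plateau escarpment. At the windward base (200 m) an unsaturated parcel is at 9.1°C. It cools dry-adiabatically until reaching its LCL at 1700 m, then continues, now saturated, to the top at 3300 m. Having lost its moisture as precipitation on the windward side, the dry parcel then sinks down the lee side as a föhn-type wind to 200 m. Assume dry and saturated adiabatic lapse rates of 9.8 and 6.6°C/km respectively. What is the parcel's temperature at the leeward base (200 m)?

From 200 m to 1700 m (dry): cools by 9.8 × 1.5 = 14.7°C, giving -5.6°C.
From 1700 m to 3300 m (saturated): cools by 6.6 × 1.6 = 10.56°C, giving -16.16°C.
From 3300 m to 200 m (dry descent): warms by 9.8 × 3.1 = 30.38°C, giving 14.22°C.

14.22°C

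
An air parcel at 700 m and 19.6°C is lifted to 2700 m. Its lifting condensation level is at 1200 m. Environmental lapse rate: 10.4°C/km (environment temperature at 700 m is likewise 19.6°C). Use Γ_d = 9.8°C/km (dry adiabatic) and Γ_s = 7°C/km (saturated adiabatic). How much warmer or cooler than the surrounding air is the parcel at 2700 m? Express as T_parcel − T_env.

Parcel:
  Dry to 1200 m: -9.8 × 0.5 km = -4.9°C, so T = 14.7°C.
  Saturated to 2700 m: -7 × 1.5 km = -10.5°C, so T = 4.2°C.
Environment:
  Environment to 2700 m: -10.4 × 2 km = -20.8°C, so T = -1.2°C.
T_parcel − T_env = 4.2 − (-1.2) = +5.4°C

+5.4°C (parcel warmer than environment)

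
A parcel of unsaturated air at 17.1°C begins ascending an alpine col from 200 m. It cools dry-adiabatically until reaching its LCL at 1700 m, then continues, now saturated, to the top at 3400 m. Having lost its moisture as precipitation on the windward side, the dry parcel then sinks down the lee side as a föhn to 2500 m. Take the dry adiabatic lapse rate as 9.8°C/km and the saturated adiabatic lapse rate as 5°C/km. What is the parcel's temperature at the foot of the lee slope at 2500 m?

2.72°C

Dry to 1700 m: -9.8 × 1.5 km = -14.7°C, so T = 2.4°C.
Saturated to 3400 m: -5 × 1.7 km = -8.5°C, so T = -6.1°C.
Dry descent to 2500 m: +9.8 × 0.9 km = +8.82°C, so T = 2.72°C.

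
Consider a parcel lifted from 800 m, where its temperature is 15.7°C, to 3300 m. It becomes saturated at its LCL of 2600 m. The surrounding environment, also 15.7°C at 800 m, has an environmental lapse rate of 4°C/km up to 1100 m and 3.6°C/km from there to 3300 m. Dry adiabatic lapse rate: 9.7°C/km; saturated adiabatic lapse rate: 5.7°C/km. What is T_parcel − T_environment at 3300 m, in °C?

Parcel:
  800 → 2600 m (dry, 9.7°C/km): ΔT = -9.7 × 1.8 = -17.46°C → T = -1.76°C
  2600 → 3300 m (saturated, 5.7°C/km): ΔT = -5.7 × 0.7 = -3.99°C → T = -5.75°C
Environment:
  800 → 1100 m (environment, lower layer, 4°C/km): ΔT = -4 × 0.3 = -1.2°C → T = 14.5°C
  1100 → 3300 m (environment, upper layer, 3.6°C/km): ΔT = -3.6 × 2.2 = -7.92°C → T = 6.58°C
T_parcel − T_env = -5.75 − 6.58 = -12.33°C

-12.33°C (parcel cooler than environment)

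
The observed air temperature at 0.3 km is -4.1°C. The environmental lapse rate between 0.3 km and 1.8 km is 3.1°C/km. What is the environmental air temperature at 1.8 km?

300 → 1800 m (environmental, 3.1°C/km): ΔT = -3.1 × 1.5 = -4.65°C → T = -8.75°C

-8.75°C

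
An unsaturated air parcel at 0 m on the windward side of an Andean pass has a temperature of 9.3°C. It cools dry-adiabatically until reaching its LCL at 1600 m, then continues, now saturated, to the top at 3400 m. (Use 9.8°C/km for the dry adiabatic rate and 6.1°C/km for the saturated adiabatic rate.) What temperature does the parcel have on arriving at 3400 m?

-17.36°C

0 → 1600 m (dry, 9.8°C/km): ΔT = -9.8 × 1.6 = -15.68°C → T = -6.38°C
1600 → 3400 m (saturated, 6.1°C/km): ΔT = -6.1 × 1.8 = -10.98°C → T = -17.36°C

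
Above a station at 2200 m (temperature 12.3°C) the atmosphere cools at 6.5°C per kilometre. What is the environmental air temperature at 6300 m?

Environmental to 6300 m: -6.5 × 4.1 km = -26.65°C, so T = -14.35°C.

-14.35°C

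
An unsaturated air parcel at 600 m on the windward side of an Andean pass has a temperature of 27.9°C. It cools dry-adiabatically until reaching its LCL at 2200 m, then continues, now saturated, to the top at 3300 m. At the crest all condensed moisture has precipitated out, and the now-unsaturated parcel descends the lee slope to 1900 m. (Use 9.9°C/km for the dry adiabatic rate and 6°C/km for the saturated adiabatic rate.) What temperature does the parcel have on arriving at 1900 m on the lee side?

Dry to 2200 m: -9.9 × 1.6 km = -15.84°C, so T = 12.06°C.
Saturated to 3300 m: -6 × 1.1 km = -6.6°C, so T = 5.46°C.
Dry descent to 1900 m: +9.9 × 1.4 km = +13.86°C, so T = 19.32°C.

19.32°C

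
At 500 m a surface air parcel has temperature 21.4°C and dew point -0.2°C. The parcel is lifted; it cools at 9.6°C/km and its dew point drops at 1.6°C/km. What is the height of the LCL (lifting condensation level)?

T and T_d converge at 9.6 − 1.6 = 8°C per km
Height above start = (21.4 − (-0.2)) / 8 = 2.7 km
LCL altitude = 500 m + 2700 m = 3200 m

3200 m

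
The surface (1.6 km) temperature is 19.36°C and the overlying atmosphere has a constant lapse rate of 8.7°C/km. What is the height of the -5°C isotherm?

4.4 km

Height above start = (19.36 − (-5)) / 8.7 = 2.8 km
Altitude = 1600 m + 2800 m = 4400 m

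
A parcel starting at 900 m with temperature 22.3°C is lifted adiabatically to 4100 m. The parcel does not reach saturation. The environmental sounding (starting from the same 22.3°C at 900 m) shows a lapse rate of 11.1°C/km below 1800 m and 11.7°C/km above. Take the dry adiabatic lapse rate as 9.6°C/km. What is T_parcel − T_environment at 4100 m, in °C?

+6.18°C (parcel warmer than environment)

Parcel:
  Dry to 4100 m: -9.6 × 3.2 km = -30.72°C, so T = -8.42°C.
Environment:
  Environment, lower layer to 1800 m: -11.1 × 0.9 km = -9.99°C, so T = 12.31°C.
  Environment, upper layer to 4100 m: -11.7 × 2.3 km = -26.91°C, so T = -14.6°C.
T_parcel − T_env = -8.42 − (-14.6) = +6.18°C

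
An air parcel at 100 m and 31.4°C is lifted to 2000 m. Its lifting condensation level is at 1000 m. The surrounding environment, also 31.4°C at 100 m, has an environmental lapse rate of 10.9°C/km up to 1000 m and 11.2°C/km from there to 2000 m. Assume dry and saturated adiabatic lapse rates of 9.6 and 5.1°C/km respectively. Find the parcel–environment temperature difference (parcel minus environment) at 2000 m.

+7.27°C (parcel warmer than environment)

Parcel:
  100–1000 m, dry: Δz = 0.9 km ⇒ ΔT = -8.64°C; T = 22.76°C
  1000–2000 m, saturated: Δz = 1 km ⇒ ΔT = -5.1°C; T = 17.66°C
Environment:
  100–1000 m, environment, lower layer: Δz = 0.9 km ⇒ ΔT = -9.81°C; T = 21.59°C
  1000–2000 m, environment, upper layer: Δz = 1 km ⇒ ΔT = -11.2°C; T = 10.39°C
T_parcel − T_env = 17.66 − 10.39 = +7.27°C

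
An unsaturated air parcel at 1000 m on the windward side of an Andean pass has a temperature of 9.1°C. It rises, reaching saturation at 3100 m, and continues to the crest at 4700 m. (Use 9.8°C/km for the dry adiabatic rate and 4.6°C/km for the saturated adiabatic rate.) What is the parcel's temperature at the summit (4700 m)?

-18.84°C

1000–3100 m, dry: Δz = 2.1 km ⇒ ΔT = -20.58°C; T = -11.48°C
3100–4700 m, saturated: Δz = 1.6 km ⇒ ΔT = -7.36°C; T = -18.84°C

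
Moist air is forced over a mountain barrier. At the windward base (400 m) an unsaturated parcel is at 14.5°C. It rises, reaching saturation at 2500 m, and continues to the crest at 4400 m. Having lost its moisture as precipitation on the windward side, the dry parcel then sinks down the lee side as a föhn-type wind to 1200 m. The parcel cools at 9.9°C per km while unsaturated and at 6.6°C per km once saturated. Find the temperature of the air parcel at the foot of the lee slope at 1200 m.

12.85°C

From 400 m to 2500 m (dry): cools by 9.9 × 2.1 = 20.79°C, giving -6.29°C.
From 2500 m to 4400 m (saturated): cools by 6.6 × 1.9 = 12.54°C, giving -18.83°C.
From 4400 m to 1200 m (dry descent): warms by 9.9 × 3.2 = 31.68°C, giving 12.85°C.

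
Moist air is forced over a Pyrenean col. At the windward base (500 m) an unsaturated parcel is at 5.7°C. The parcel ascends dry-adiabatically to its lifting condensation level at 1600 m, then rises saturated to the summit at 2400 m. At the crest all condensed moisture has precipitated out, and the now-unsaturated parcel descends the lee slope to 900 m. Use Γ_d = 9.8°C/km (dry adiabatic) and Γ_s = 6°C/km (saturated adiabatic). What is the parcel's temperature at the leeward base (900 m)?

Dry to 1600 m: -9.8 × 1.1 km = -10.78°C, so T = -5.08°C.
Saturated to 2400 m: -6 × 0.8 km = -4.8°C, so T = -9.88°C.
Dry descent to 900 m: +9.8 × 1.5 km = +14.7°C, so T = 4.82°C.

4.82°C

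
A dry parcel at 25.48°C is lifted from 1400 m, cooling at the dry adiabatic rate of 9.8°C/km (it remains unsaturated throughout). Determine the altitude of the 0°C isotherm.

Height above start = (25.48 − 0) / 9.8 = 2.6 km
Altitude = 1400 m + 2600 m = 4000 m

4000 m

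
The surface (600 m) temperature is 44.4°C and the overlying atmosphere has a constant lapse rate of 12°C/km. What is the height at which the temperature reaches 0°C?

4300 m

Height above start = (44.4 − 0) / 12 = 3.7 km
Altitude = 600 m + 3700 m = 4300 m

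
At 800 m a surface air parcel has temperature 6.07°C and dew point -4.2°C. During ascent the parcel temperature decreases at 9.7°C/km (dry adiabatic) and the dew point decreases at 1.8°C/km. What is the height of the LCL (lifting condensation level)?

T and T_d converge at 9.7 − 1.8 = 7.9°C per km
Height above start = (6.07 − (-4.2)) / 7.9 = 1.3 km
LCL altitude = 800 m + 1300 m = 2100 m

2100 m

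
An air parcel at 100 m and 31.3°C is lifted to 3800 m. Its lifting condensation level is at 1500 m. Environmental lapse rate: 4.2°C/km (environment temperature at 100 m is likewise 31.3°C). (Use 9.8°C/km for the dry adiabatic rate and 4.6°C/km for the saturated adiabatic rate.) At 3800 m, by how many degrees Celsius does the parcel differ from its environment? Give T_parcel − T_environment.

Parcel:
  100–1500 m, dry: Δz = 1.4 km ⇒ ΔT = -13.72°C; T = 17.58°C
  1500–3800 m, saturated: Δz = 2.3 km ⇒ ΔT = -10.58°C; T = 7°C
Environment:
  100–3800 m, environment: Δz = 3.7 km ⇒ ΔT = -15.54°C; T = 15.76°C
T_parcel − T_env = 7 − 15.76 = -8.76°C

-8.76°C (parcel cooler than environment)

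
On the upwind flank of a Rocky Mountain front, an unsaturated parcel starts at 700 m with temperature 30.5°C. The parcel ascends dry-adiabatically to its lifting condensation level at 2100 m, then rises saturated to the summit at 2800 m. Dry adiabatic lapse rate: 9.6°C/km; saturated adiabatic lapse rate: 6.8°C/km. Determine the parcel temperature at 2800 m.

12.3°C

Dry to 2100 m: -9.6 × 1.4 km = -13.44°C, so T = 17.06°C.
Saturated to 2800 m: -6.8 × 0.7 km = -4.76°C, so T = 12.3°C.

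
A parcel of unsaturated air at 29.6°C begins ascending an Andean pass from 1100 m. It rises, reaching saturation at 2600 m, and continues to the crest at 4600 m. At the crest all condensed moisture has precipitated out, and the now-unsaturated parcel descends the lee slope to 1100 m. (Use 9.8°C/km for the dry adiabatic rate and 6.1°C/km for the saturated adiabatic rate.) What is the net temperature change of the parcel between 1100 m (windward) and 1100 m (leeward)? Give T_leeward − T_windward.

1100 → 2600 m (dry, 9.8°C/km): ΔT = -9.8 × 1.5 = -14.7°C → T = 14.9°C
2600 → 4600 m (saturated, 6.1°C/km): ΔT = -6.1 × 2 = -12.2°C → T = 2.7°C
4600 → 1100 m (dry descent, 9.8°C/km): ΔT = +9.8 × 3.5 = +34.3°C → T = 37°C
Net change vs windward start: 37 − 29.6 = +7.4°C

+7.4°C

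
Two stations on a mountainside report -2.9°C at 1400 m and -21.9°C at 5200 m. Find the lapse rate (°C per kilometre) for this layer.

5°C/km

Γ = −ΔT/Δz = (-2.9 − (-21.9)) / (5200 − 1400) m
  = 19°C / 3.8 km = 5°C/km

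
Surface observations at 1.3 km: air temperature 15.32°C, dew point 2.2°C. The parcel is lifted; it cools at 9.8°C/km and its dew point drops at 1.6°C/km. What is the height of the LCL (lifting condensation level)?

2.9 km

T and T_d converge at 9.8 − 1.6 = 8.2°C per km
Height above start = (15.32 − 2.2) / 8.2 = 1.6 km
LCL altitude = 1300 m + 1600 m = 2900 m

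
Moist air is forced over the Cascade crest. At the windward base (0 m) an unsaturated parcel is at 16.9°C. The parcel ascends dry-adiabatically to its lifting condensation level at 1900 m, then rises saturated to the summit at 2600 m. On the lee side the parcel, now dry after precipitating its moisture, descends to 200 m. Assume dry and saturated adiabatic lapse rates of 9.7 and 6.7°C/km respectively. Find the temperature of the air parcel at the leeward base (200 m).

From 0 m to 1900 m (dry): cools by 9.7 × 1.9 = 18.43°C, giving -1.53°C.
From 1900 m to 2600 m (saturated): cools by 6.7 × 0.7 = 4.69°C, giving -6.22°C.
From 2600 m to 200 m (dry descent): warms by 9.7 × 2.4 = 23.28°C, giving 17.06°C.

17.06°C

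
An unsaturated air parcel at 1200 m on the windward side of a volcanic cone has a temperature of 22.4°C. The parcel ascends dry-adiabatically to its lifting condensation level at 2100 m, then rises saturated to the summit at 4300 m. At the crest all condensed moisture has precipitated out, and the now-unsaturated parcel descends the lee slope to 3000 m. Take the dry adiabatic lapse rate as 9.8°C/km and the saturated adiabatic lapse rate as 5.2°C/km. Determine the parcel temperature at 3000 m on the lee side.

1200 → 2100 m (dry, 9.8°C/km): ΔT = -9.8 × 0.9 = -8.82°C → T = 13.58°C
2100 → 4300 m (saturated, 5.2°C/km): ΔT = -5.2 × 2.2 = -11.44°C → T = 2.14°C
4300 → 3000 m (dry descent, 9.8°C/km): ΔT = +9.8 × 1.3 = +12.74°C → T = 14.88°C

14.88°C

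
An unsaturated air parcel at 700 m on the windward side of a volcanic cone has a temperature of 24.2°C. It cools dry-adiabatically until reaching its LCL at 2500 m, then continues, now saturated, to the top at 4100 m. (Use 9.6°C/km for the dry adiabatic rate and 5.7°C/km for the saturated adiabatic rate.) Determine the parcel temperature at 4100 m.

700 → 2500 m (dry, 9.6°C/km): ΔT = -9.6 × 1.8 = -17.28°C → T = 6.92°C
2500 → 4100 m (saturated, 5.7°C/km): ΔT = -5.7 × 1.6 = -9.12°C → T = -2.2°C

-2.2°C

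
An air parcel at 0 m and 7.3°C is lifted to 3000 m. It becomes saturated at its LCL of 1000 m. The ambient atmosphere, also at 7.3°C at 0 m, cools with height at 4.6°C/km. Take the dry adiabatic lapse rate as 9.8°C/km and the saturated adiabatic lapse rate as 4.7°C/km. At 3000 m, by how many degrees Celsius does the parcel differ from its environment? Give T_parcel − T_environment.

Parcel:
  From 0 m to 1000 m (dry): cools by 9.8 × 1 = 9.8°C, giving -2.5°C.
  From 1000 m to 3000 m (saturated): cools by 4.7 × 2 = 9.4°C, giving -11.9°C.
Environment:
  From 0 m to 3000 m (environment): cools by 4.6 × 3 = 13.8°C, giving -6.5°C.
T_parcel − T_env = -11.9 − (-6.5) = -5.4°C

-5.4°C (parcel cooler than environment)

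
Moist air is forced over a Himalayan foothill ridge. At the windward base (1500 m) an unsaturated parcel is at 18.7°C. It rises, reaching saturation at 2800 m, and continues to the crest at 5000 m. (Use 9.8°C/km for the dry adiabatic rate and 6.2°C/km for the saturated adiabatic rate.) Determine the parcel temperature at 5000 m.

-7.68°C

Dry to 2800 m: -9.8 × 1.3 km = -12.74°C, so T = 5.96°C.
Saturated to 5000 m: -6.2 × 2.2 km = -13.64°C, so T = -7.68°C.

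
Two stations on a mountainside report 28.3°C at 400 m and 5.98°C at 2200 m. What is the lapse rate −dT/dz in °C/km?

Γ = −ΔT/Δz = (28.3 − 5.98) / (2200 − 400) m
  = 22.32°C / 1.8 km = 12.4°C/km

12.4°C/km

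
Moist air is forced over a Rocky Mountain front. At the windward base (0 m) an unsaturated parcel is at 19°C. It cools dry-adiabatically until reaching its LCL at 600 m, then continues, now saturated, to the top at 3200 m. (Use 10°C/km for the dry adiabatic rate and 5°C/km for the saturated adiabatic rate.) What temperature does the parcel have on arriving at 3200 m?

0–600 m, dry: Δz = 0.6 km ⇒ ΔT = -6°C; T = 13°C
600–3200 m, saturated: Δz = 2.6 km ⇒ ΔT = -13°C; T = 0°C

0°C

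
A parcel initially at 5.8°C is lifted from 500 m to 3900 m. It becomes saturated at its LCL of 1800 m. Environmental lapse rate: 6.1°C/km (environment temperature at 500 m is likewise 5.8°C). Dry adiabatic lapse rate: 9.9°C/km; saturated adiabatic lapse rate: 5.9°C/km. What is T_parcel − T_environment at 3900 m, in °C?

Parcel:
  500–1800 m, dry: Δz = 1.3 km ⇒ ΔT = -12.87°C; T = -7.07°C
  1800–3900 m, saturated: Δz = 2.1 km ⇒ ΔT = -12.39°C; T = -19.46°C
Environment:
  500–3900 m, environment: Δz = 3.4 km ⇒ ΔT = -20.74°C; T = -14.94°C
T_parcel − T_env = -19.46 − (-14.94) = -4.52°C

-4.52°C (parcel cooler than environment)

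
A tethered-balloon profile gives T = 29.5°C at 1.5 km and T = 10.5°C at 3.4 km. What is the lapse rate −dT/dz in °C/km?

10°C/km

Γ = −ΔT/Δz = (29.5 − 10.5) / (3400 − 1500) m
  = 19°C / 1.9 km = 10°C/km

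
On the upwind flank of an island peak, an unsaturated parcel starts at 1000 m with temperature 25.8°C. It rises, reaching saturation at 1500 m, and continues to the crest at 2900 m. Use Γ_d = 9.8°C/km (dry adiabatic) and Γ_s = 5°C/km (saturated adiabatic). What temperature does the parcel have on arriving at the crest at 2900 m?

13.9°C

1000 → 1500 m (dry, 9.8°C/km): ΔT = -9.8 × 0.5 = -4.9°C → T = 20.9°C
1500 → 2900 m (saturated, 5°C/km): ΔT = -5 × 1.4 = -7°C → T = 13.9°C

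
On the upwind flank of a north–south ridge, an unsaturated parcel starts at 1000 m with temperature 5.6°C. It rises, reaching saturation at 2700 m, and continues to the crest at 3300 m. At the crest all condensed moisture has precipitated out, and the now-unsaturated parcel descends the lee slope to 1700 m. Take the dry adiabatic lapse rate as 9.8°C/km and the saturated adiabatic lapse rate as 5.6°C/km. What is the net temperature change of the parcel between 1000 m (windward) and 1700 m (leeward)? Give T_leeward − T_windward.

1000–2700 m, dry: Δz = 1.7 km ⇒ ΔT = -16.66°C; T = -11.06°C
2700–3300 m, saturated: Δz = 0.6 km ⇒ ΔT = -3.36°C; T = -14.42°C
3300–1700 m, dry descent: Δz = 1.6 km ⇒ ΔT = +15.68°C; T = 1.26°C
Net change vs windward start: 1.26 − 5.6 = -4.34°C

-4.34°C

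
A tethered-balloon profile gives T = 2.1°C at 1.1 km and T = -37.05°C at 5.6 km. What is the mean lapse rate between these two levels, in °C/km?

8.7°C/km

Γ = −ΔT/Δz = (2.1 − (-37.05)) / (5600 − 1100) m
  = 39.15°C / 4.5 km = 8.7°C/km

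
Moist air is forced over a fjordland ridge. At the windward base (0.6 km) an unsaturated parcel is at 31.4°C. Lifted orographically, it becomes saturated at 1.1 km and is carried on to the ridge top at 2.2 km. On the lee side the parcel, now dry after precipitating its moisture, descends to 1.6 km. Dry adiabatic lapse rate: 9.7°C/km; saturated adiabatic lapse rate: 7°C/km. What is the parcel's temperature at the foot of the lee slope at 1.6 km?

600 → 1100 m (dry, 9.7°C/km): ΔT = -9.7 × 0.5 = -4.85°C → T = 26.55°C
1100 → 2200 m (saturated, 7°C/km): ΔT = -7 × 1.1 = -7.7°C → T = 18.85°C
2200 → 1600 m (dry descent, 9.7°C/km): ΔT = +9.7 × 0.6 = +5.82°C → T = 24.67°C

24.67°C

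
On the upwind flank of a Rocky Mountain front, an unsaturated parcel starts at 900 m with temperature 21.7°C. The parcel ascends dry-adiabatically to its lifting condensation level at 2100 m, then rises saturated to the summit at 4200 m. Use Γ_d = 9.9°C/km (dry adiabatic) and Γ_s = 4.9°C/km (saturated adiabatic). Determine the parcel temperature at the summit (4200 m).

-0.47°C

From 900 m to 2100 m (dry): cools by 9.9 × 1.2 = 11.88°C, giving 9.82°C.
From 2100 m to 4200 m (saturated): cools by 4.9 × 2.1 = 10.29°C, giving -0.47°C.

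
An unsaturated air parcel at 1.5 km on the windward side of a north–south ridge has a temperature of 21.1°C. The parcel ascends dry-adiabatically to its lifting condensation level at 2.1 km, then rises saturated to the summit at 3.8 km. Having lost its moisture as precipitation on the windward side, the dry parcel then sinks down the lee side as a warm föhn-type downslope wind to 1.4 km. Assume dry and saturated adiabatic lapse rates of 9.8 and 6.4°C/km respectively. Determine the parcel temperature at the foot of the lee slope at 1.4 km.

27.86°C

1500–2100 m, dry: Δz = 0.6 km ⇒ ΔT = -5.88°C; T = 15.22°C
2100–3800 m, saturated: Δz = 1.7 km ⇒ ΔT = -10.88°C; T = 4.34°C
3800–1400 m, dry descent: Δz = 2.4 km ⇒ ΔT = +23.52°C; T = 27.86°C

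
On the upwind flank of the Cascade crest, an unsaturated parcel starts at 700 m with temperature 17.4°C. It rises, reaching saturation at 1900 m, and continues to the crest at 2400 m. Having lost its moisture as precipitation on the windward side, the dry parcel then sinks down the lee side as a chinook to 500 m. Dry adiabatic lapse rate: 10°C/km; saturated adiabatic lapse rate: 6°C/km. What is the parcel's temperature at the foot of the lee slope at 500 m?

21.4°C

700 → 1900 m (dry, 10°C/km): ΔT = -10 × 1.2 = -12°C → T = 5.4°C
1900 → 2400 m (saturated, 6°C/km): ΔT = -6 × 0.5 = -3°C → T = 2.4°C
2400 → 500 m (dry descent, 10°C/km): ΔT = +10 × 1.9 = +19°C → T = 21.4°C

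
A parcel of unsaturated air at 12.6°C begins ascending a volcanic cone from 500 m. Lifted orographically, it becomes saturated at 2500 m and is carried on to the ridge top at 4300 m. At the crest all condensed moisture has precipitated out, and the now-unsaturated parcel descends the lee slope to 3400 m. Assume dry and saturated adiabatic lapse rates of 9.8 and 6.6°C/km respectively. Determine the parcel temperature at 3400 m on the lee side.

-10.06°C

Dry to 2500 m: -9.8 × 2 km = -19.6°C, so T = -7°C.
Saturated to 4300 m: -6.6 × 1.8 km = -11.88°C, so T = -18.88°C.
Dry descent to 3400 m: +9.8 × 0.9 km = +8.82°C, so T = -10.06°C.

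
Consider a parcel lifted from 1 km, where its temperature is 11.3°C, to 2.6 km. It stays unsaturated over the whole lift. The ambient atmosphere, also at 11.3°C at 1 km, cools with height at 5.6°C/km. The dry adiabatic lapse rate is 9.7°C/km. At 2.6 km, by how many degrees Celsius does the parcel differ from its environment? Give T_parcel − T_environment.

Parcel:
  1000–2600 m, dry: Δz = 1.6 km ⇒ ΔT = -15.52°C; T = -4.22°C
Environment:
  1000–2600 m, environment: Δz = 1.6 km ⇒ ΔT = -8.96°C; T = 2.34°C
T_parcel − T_env = -4.22 − 2.34 = -6.56°C

-6.56°C (parcel cooler than environment)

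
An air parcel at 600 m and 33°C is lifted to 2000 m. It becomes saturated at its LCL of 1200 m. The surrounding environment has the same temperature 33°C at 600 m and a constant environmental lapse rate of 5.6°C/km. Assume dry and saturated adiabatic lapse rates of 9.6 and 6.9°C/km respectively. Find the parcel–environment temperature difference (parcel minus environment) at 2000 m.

-3.44°C (parcel cooler than environment)

Parcel:
  600 → 1200 m (dry, 9.6°C/km): ΔT = -9.6 × 0.6 = -5.76°C → T = 27.24°C
  1200 → 2000 m (saturated, 6.9°C/km): ΔT = -6.9 × 0.8 = -5.52°C → T = 21.72°C
Environment:
  600 → 2000 m (environment, 5.6°C/km): ΔT = -5.6 × 1.4 = -7.84°C → T = 25.16°C
T_parcel − T_env = 21.72 − 25.16 = -3.44°C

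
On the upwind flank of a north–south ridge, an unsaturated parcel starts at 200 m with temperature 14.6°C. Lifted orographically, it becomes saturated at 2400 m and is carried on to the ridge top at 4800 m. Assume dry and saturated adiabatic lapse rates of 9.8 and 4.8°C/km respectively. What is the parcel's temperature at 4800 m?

200–2400 m, dry: Δz = 2.2 km ⇒ ΔT = -21.56°C; T = -6.96°C
2400–4800 m, saturated: Δz = 2.4 km ⇒ ΔT = -11.52°C; T = -18.48°C

-18.48°C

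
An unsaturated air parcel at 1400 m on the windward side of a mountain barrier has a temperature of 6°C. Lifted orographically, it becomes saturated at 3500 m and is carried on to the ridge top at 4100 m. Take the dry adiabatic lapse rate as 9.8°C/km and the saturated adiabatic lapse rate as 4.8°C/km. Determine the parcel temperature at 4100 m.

-17.46°C

Dry to 3500 m: -9.8 × 2.1 km = -20.58°C, so T = -14.58°C.
Saturated to 4100 m: -4.8 × 0.6 km = -2.88°C, so T = -17.46°C.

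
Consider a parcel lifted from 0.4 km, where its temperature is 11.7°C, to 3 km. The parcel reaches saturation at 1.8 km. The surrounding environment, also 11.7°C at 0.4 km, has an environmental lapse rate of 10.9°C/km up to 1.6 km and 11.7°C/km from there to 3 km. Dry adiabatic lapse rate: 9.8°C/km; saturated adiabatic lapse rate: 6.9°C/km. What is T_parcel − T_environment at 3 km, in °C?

Parcel:
  From 400 m to 1800 m (dry): cools by 9.8 × 1.4 = 13.72°C, giving -2.02°C.
  From 1800 m to 3000 m (saturated): cools by 6.9 × 1.2 = 8.28°C, giving -10.3°C.
Environment:
  From 400 m to 1600 m (environment, lower layer): cools by 10.9 × 1.2 = 13.08°C, giving -1.38°C.
  From 1600 m to 3000 m (environment, upper layer): cools by 11.7 × 1.4 = 16.38°C, giving -17.76°C.
T_parcel − T_env = -10.3 − (-17.76) = +7.46°C

+7.46°C (parcel warmer than environment)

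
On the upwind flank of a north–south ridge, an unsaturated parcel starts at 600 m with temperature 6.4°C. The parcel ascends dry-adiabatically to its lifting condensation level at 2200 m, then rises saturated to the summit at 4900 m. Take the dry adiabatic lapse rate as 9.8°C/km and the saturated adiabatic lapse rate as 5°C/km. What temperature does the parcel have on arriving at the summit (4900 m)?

-22.78°C

Dry to 2200 m: -9.8 × 1.6 km = -15.68°C, so T = -9.28°C.
Saturated to 4900 m: -5 × 2.7 km = -13.5°C, so T = -22.78°C.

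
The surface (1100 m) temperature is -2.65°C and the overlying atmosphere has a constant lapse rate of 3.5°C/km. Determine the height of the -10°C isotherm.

3200 m

Height above start = (-2.65 − (-10)) / 3.5 = 2.1 km
Altitude = 1100 m + 2100 m = 3200 m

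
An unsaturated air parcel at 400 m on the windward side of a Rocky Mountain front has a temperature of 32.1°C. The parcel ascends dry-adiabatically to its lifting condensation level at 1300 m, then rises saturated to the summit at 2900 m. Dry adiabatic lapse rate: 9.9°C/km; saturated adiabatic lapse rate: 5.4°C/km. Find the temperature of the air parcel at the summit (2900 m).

400 → 1300 m (dry, 9.9°C/km): ΔT = -9.9 × 0.9 = -8.91°C → T = 23.19°C
1300 → 2900 m (saturated, 5.4°C/km): ΔT = -5.4 × 1.6 = -8.64°C → T = 14.55°C

14.55°C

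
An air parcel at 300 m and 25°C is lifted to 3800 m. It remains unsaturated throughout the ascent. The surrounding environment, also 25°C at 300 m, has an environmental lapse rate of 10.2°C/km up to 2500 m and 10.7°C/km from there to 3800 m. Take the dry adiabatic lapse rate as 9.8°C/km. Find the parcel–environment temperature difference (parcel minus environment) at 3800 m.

Parcel:
  300 → 3800 m (dry, 9.8°C/km): ΔT = -9.8 × 3.5 = -34.3°C → T = -9.3°C
Environment:
  300 → 2500 m (environment, lower layer, 10.2°C/km): ΔT = -10.2 × 2.2 = -22.44°C → T = 2.56°C
  2500 → 3800 m (environment, upper layer, 10.7°C/km): ΔT = -10.7 × 1.3 = -13.91°C → T = -11.35°C
T_parcel − T_env = -9.3 − (-11.35) = +2.05°C

+2.05°C (parcel warmer than environment)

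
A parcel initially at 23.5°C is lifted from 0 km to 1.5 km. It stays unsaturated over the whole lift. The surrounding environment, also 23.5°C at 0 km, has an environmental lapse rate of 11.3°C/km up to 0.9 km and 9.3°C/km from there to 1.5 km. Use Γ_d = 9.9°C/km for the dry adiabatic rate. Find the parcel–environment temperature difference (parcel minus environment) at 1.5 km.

Parcel:
  0 → 1500 m (dry, 9.9°C/km): ΔT = -9.9 × 1.5 = -14.85°C → T = 8.65°C
Environment:
  0 → 900 m (environment, lower layer, 11.3°C/km): ΔT = -11.3 × 0.9 = -10.17°C → T = 13.33°C
  900 → 1500 m (environment, upper layer, 9.3°C/km): ΔT = -9.3 × 0.6 = -5.58°C → T = 7.75°C
T_parcel − T_env = 8.65 − 7.75 = +0.9°C

+0.9°C (parcel warmer than environment)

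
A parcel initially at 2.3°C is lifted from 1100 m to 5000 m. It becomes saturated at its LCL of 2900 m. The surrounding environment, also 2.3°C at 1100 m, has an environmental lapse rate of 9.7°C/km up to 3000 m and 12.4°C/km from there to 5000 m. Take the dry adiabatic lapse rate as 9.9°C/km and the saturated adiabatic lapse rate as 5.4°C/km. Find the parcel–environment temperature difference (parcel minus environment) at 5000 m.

Parcel:
  Dry to 2900 m: -9.9 × 1.8 km = -17.82°C, so T = -15.52°C.
  Saturated to 5000 m: -5.4 × 2.1 km = -11.34°C, so T = -26.86°C.
Environment:
  Environment, lower layer to 3000 m: -9.7 × 1.9 km = -18.43°C, so T = -16.13°C.
  Environment, upper layer to 5000 m: -12.4 × 2 km = -24.8°C, so T = -40.93°C.
T_parcel − T_env = -26.86 − (-40.93) = +14.07°C

+14.07°C (parcel warmer than environment)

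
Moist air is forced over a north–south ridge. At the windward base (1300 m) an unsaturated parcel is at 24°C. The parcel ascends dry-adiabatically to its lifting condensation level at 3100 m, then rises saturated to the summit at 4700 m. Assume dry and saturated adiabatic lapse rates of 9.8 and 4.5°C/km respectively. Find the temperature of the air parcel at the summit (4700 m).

From 1300 m to 3100 m (dry): cools by 9.8 × 1.8 = 17.64°C, giving 6.36°C.
From 3100 m to 4700 m (saturated): cools by 4.5 × 1.6 = 7.2°C, giving -0.84°C.

-0.84°C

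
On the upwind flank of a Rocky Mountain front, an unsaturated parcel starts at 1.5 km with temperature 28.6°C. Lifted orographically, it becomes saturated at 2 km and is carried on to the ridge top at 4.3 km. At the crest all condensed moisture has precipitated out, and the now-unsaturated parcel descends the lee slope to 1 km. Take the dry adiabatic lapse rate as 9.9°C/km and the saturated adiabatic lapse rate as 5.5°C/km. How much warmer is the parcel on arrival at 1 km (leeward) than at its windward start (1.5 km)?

+15.07°C

1500–2000 m, dry: Δz = 0.5 km ⇒ ΔT = -4.95°C; T = 23.65°C
2000–4300 m, saturated: Δz = 2.3 km ⇒ ΔT = -12.65°C; T = 11°C
4300–1000 m, dry descent: Δz = 3.3 km ⇒ ΔT = +32.67°C; T = 43.67°C
Net change vs windward start: 43.67 − 28.6 = +15.07°C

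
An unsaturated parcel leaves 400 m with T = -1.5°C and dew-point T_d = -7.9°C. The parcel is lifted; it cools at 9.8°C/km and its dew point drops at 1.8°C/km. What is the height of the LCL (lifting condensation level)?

T and T_d converge at 9.8 − 1.8 = 8°C per km
Height above start = (-1.5 − (-7.9)) / 8 = 0.8 km
LCL altitude = 400 m + 800 m = 1200 m

1200 m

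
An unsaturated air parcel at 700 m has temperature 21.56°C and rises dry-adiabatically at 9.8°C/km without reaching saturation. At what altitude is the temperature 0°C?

2900 m

Height above start = (21.56 − 0) / 9.8 = 2.2 km
Altitude = 700 m + 2200 m = 2900 m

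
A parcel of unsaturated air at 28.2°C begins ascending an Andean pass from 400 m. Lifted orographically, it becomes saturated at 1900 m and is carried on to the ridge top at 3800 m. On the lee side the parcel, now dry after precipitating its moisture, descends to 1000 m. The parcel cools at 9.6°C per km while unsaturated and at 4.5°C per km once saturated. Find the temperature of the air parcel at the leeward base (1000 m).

32.13°C

Dry to 1900 m: -9.6 × 1.5 km = -14.4°C, so T = 13.8°C.
Saturated to 3800 m: -4.5 × 1.9 km = -8.55°C, so T = 5.25°C.
Dry descent to 1000 m: +9.6 × 2.8 km = +26.88°C, so T = 32.13°C.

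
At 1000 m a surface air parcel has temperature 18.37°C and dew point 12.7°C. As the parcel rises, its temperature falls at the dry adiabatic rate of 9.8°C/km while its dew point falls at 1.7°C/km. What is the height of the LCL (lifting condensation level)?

T and T_d converge at 9.8 − 1.7 = 8.1°C per km
Height above start = (18.37 − 12.7) / 8.1 = 0.7 km
LCL altitude = 1000 m + 700 m = 1700 m

1700 m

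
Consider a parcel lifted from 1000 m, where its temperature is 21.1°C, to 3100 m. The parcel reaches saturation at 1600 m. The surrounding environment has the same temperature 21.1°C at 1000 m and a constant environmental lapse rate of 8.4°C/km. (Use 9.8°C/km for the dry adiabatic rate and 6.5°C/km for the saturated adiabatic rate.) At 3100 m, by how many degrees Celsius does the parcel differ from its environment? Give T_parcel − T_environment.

Parcel:
  1000 → 1600 m (dry, 9.8°C/km): ΔT = -9.8 × 0.6 = -5.88°C → T = 15.22°C
  1600 → 3100 m (saturated, 6.5°C/km): ΔT = -6.5 × 1.5 = -9.75°C → T = 5.47°C
Environment:
  1000 → 3100 m (environment, 8.4°C/km): ΔT = -8.4 × 2.1 = -17.64°C → T = 3.46°C
T_parcel − T_env = 5.47 − 3.46 = +2.01°C

+2.01°C (parcel warmer than environment)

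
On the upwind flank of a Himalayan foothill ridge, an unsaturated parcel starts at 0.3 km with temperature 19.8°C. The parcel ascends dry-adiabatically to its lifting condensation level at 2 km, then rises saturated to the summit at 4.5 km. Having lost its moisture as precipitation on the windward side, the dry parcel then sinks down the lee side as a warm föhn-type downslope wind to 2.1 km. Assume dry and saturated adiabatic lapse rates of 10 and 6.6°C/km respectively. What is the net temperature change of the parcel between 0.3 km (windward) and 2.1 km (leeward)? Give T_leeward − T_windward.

-9.5°C

From 300 m to 2000 m (dry): cools by 10 × 1.7 = 17°C, giving 2.8°C.
From 2000 m to 4500 m (saturated): cools by 6.6 × 2.5 = 16.5°C, giving -13.7°C.
From 4500 m to 2100 m (dry descent): warms by 10 × 2.4 = 24°C, giving 10.3°C.
Net change vs windward start: 10.3 − 19.8 = -9.5°C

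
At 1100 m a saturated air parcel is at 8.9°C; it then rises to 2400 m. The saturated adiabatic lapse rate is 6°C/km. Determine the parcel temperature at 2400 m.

1.1°C

Saturated adiabatic to 2400 m: -6 × 1.3 km = -7.8°C, so T = 1.1°C.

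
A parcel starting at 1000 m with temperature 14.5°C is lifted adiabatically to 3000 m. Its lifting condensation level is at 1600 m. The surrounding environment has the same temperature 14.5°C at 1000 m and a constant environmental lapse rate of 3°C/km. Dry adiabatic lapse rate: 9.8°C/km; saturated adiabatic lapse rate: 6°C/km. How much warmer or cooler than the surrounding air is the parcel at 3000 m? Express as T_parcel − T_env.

Parcel:
  1000 → 1600 m (dry, 9.8°C/km): ΔT = -9.8 × 0.6 = -5.88°C → T = 8.62°C
  1600 → 3000 m (saturated, 6°C/km): ΔT = -6 × 1.4 = -8.4°C → T = 0.22°C
Environment:
  1000 → 3000 m (environment, 3°C/km): ΔT = -3 × 2 = -6°C → T = 8.5°C
T_parcel − T_env = 0.22 − 8.5 = -8.28°C

-8.28°C (parcel cooler than environment)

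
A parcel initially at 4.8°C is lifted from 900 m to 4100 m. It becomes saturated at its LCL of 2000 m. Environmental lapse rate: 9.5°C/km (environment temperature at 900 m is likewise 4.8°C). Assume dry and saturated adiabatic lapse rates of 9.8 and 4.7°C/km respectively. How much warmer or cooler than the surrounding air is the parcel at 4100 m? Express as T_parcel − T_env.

+9.75°C (parcel warmer than environment)

Parcel:
  900 → 2000 m (dry, 9.8°C/km): ΔT = -9.8 × 1.1 = -10.78°C → T = -5.98°C
  2000 → 4100 m (saturated, 4.7°C/km): ΔT = -4.7 × 2.1 = -9.87°C → T = -15.85°C
Environment:
  900 → 4100 m (environment, 9.5°C/km): ΔT = -9.5 × 3.2 = -30.4°C → T = -25.6°C
T_parcel − T_env = -15.85 − (-25.6) = +9.75°C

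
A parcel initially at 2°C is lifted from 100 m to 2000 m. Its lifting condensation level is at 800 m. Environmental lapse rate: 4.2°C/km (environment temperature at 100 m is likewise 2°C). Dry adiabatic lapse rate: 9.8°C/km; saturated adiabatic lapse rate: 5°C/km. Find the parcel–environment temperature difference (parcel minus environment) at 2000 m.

-4.88°C (parcel cooler than environment)

Parcel:
  100–800 m, dry: Δz = 0.7 km ⇒ ΔT = -6.86°C; T = -4.86°C
  800–2000 m, saturated: Δz = 1.2 km ⇒ ΔT = -6°C; T = -10.86°C
Environment:
  100–2000 m, environment: Δz = 1.9 km ⇒ ΔT = -7.98°C; T = -5.98°C
T_parcel − T_env = -10.86 − (-5.98) = -4.88°C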